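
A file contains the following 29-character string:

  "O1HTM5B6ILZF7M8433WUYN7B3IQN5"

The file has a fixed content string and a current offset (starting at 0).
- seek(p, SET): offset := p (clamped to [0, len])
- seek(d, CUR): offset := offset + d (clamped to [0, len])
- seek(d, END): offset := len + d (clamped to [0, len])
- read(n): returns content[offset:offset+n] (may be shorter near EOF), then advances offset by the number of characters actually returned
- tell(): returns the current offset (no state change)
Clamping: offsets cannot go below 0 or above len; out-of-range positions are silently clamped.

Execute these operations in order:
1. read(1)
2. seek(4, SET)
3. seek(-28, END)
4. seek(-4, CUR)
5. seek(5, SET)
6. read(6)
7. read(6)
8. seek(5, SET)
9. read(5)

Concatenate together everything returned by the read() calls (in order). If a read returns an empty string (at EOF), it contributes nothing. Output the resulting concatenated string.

Answer: O5B6ILZF7M8435B6IL

Derivation:
After 1 (read(1)): returned 'O', offset=1
After 2 (seek(4, SET)): offset=4
After 3 (seek(-28, END)): offset=1
After 4 (seek(-4, CUR)): offset=0
After 5 (seek(5, SET)): offset=5
After 6 (read(6)): returned '5B6ILZ', offset=11
After 7 (read(6)): returned 'F7M843', offset=17
After 8 (seek(5, SET)): offset=5
After 9 (read(5)): returned '5B6IL', offset=10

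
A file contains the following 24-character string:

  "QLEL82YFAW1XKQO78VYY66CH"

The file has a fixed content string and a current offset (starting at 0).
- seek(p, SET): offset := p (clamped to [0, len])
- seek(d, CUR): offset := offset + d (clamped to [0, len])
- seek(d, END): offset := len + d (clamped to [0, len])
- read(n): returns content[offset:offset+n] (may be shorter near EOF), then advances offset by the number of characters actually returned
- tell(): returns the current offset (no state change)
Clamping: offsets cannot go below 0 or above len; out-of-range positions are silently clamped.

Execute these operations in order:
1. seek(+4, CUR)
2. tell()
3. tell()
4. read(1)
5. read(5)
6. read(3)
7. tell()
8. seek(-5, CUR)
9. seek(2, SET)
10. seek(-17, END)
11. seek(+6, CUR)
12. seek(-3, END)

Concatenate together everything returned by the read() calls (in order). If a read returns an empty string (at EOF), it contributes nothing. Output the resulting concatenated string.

After 1 (seek(+4, CUR)): offset=4
After 2 (tell()): offset=4
After 3 (tell()): offset=4
After 4 (read(1)): returned '8', offset=5
After 5 (read(5)): returned '2YFAW', offset=10
After 6 (read(3)): returned '1XK', offset=13
After 7 (tell()): offset=13
After 8 (seek(-5, CUR)): offset=8
After 9 (seek(2, SET)): offset=2
After 10 (seek(-17, END)): offset=7
After 11 (seek(+6, CUR)): offset=13
After 12 (seek(-3, END)): offset=21

Answer: 82YFAW1XK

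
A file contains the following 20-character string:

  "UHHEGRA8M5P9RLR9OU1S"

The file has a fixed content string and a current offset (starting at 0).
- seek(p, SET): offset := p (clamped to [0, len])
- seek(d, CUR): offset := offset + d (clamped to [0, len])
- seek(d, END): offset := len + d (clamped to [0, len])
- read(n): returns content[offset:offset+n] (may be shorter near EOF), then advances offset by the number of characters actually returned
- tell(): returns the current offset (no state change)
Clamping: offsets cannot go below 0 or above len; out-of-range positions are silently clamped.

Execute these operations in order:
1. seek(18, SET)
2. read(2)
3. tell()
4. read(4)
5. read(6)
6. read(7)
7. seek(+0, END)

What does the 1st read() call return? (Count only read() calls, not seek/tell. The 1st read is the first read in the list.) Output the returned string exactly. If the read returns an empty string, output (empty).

After 1 (seek(18, SET)): offset=18
After 2 (read(2)): returned '1S', offset=20
After 3 (tell()): offset=20
After 4 (read(4)): returned '', offset=20
After 5 (read(6)): returned '', offset=20
After 6 (read(7)): returned '', offset=20
After 7 (seek(+0, END)): offset=20

Answer: 1S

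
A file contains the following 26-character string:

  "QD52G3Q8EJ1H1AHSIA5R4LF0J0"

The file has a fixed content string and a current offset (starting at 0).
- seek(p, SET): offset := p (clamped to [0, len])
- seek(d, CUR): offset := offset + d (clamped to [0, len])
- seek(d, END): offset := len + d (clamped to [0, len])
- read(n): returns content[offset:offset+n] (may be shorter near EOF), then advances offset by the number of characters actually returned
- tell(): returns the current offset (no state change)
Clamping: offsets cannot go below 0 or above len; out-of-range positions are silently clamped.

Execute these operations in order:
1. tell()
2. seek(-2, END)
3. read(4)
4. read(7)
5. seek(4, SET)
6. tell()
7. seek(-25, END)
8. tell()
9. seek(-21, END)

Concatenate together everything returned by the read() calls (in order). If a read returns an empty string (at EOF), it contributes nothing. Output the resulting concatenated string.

Answer: J0

Derivation:
After 1 (tell()): offset=0
After 2 (seek(-2, END)): offset=24
After 3 (read(4)): returned 'J0', offset=26
After 4 (read(7)): returned '', offset=26
After 5 (seek(4, SET)): offset=4
After 6 (tell()): offset=4
After 7 (seek(-25, END)): offset=1
After 8 (tell()): offset=1
After 9 (seek(-21, END)): offset=5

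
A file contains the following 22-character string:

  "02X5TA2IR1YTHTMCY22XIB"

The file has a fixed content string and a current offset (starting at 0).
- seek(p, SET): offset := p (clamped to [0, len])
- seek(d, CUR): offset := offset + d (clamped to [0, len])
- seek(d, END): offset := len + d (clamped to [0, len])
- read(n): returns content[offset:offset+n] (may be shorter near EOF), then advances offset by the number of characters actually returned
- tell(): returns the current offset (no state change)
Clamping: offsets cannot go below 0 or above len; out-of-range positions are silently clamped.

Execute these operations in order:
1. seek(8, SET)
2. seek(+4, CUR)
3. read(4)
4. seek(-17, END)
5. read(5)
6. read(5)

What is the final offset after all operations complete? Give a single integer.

Answer: 15

Derivation:
After 1 (seek(8, SET)): offset=8
After 2 (seek(+4, CUR)): offset=12
After 3 (read(4)): returned 'HTMC', offset=16
After 4 (seek(-17, END)): offset=5
After 5 (read(5)): returned 'A2IR1', offset=10
After 6 (read(5)): returned 'YTHTM', offset=15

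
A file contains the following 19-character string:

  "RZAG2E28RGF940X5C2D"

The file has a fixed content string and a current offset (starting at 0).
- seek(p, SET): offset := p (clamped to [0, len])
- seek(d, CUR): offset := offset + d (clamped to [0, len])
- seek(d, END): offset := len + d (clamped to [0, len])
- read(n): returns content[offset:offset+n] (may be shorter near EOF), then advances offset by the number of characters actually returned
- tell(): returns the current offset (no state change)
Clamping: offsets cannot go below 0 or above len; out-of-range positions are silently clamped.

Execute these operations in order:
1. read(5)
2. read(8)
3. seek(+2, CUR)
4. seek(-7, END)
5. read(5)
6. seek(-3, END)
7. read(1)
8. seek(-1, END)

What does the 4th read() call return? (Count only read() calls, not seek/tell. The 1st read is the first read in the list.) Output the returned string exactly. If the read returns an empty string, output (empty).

Answer: C

Derivation:
After 1 (read(5)): returned 'RZAG2', offset=5
After 2 (read(8)): returned 'E28RGF94', offset=13
After 3 (seek(+2, CUR)): offset=15
After 4 (seek(-7, END)): offset=12
After 5 (read(5)): returned '40X5C', offset=17
After 6 (seek(-3, END)): offset=16
After 7 (read(1)): returned 'C', offset=17
After 8 (seek(-1, END)): offset=18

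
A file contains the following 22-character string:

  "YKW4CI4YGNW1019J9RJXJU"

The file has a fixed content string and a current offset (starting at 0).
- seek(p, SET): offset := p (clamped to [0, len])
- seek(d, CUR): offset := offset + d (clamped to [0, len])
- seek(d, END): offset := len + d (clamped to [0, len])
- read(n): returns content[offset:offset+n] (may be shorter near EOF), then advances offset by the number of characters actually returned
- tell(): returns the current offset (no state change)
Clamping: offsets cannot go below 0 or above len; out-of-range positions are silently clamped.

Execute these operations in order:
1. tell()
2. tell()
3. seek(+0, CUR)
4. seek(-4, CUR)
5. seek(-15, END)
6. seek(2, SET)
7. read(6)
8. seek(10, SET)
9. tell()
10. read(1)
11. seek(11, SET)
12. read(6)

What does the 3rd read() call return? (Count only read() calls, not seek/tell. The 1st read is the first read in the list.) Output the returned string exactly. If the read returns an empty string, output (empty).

After 1 (tell()): offset=0
After 2 (tell()): offset=0
After 3 (seek(+0, CUR)): offset=0
After 4 (seek(-4, CUR)): offset=0
After 5 (seek(-15, END)): offset=7
After 6 (seek(2, SET)): offset=2
After 7 (read(6)): returned 'W4CI4Y', offset=8
After 8 (seek(10, SET)): offset=10
After 9 (tell()): offset=10
After 10 (read(1)): returned 'W', offset=11
After 11 (seek(11, SET)): offset=11
After 12 (read(6)): returned '1019J9', offset=17

Answer: 1019J9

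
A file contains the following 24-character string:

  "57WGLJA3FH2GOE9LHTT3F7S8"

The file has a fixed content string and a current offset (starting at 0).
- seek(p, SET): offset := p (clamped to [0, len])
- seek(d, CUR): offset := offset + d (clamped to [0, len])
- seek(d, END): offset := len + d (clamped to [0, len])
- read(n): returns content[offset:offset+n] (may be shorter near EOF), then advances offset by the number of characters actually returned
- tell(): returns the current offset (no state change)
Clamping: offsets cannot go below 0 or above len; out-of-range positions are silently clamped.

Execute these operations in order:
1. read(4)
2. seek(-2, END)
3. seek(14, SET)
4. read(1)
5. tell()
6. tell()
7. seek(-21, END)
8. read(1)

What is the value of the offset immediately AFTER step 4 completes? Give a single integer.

After 1 (read(4)): returned '57WG', offset=4
After 2 (seek(-2, END)): offset=22
After 3 (seek(14, SET)): offset=14
After 4 (read(1)): returned '9', offset=15

Answer: 15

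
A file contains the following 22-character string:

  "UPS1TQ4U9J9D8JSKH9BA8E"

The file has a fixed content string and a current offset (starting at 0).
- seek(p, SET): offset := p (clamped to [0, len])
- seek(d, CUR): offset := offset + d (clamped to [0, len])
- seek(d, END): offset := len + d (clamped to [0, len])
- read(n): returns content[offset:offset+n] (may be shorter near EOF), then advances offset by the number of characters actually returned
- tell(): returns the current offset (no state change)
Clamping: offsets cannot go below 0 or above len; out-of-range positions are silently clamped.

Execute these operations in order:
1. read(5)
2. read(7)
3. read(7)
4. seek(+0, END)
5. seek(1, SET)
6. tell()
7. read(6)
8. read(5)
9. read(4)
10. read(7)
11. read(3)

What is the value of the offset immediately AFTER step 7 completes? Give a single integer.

After 1 (read(5)): returned 'UPS1T', offset=5
After 2 (read(7)): returned 'Q4U9J9D', offset=12
After 3 (read(7)): returned '8JSKH9B', offset=19
After 4 (seek(+0, END)): offset=22
After 5 (seek(1, SET)): offset=1
After 6 (tell()): offset=1
After 7 (read(6)): returned 'PS1TQ4', offset=7

Answer: 7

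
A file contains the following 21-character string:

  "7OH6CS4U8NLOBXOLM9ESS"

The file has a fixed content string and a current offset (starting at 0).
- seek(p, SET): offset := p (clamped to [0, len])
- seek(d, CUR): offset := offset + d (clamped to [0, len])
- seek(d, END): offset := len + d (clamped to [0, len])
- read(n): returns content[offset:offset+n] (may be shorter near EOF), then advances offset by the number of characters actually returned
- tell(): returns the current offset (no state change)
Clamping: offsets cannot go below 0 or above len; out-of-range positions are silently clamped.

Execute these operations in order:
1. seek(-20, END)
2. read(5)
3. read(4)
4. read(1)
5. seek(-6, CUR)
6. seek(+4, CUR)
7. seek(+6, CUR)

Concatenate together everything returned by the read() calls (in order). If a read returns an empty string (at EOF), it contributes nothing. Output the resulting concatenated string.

Answer: OH6CS4U8NL

Derivation:
After 1 (seek(-20, END)): offset=1
After 2 (read(5)): returned 'OH6CS', offset=6
After 3 (read(4)): returned '4U8N', offset=10
After 4 (read(1)): returned 'L', offset=11
After 5 (seek(-6, CUR)): offset=5
After 6 (seek(+4, CUR)): offset=9
After 7 (seek(+6, CUR)): offset=15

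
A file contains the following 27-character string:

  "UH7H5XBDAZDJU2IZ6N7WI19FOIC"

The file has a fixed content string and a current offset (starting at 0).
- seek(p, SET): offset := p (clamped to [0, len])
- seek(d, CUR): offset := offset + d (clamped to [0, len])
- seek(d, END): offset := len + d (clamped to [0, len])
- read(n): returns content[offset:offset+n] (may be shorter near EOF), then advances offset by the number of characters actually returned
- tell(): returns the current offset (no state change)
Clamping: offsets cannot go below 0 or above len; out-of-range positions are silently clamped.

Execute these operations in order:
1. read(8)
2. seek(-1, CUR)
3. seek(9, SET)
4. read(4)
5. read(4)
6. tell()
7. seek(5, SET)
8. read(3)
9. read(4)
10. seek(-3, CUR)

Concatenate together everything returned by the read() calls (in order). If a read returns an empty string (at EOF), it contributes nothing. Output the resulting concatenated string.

Answer: UH7H5XBDZDJU2IZ6XBDAZDJ

Derivation:
After 1 (read(8)): returned 'UH7H5XBD', offset=8
After 2 (seek(-1, CUR)): offset=7
After 3 (seek(9, SET)): offset=9
After 4 (read(4)): returned 'ZDJU', offset=13
After 5 (read(4)): returned '2IZ6', offset=17
After 6 (tell()): offset=17
After 7 (seek(5, SET)): offset=5
After 8 (read(3)): returned 'XBD', offset=8
After 9 (read(4)): returned 'AZDJ', offset=12
After 10 (seek(-3, CUR)): offset=9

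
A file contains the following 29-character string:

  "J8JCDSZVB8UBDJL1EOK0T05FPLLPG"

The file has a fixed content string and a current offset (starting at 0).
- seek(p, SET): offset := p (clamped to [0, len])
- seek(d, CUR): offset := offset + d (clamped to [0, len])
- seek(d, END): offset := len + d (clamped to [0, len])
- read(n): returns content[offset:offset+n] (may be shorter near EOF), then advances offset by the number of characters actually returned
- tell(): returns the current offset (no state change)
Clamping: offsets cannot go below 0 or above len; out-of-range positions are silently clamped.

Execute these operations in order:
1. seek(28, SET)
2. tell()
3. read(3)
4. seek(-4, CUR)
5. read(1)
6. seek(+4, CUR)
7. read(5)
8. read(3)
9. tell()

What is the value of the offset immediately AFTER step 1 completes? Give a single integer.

Answer: 28

Derivation:
After 1 (seek(28, SET)): offset=28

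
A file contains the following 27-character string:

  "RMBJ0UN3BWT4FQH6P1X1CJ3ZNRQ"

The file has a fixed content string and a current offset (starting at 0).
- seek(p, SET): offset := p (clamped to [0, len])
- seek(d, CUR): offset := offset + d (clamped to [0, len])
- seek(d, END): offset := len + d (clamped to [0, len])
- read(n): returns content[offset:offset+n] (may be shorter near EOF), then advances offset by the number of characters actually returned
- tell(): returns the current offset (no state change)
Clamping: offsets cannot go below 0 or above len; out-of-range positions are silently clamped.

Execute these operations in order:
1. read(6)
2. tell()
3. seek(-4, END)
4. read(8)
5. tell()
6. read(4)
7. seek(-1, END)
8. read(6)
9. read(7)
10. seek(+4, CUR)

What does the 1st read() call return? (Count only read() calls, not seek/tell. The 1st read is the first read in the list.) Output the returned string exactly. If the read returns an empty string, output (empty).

After 1 (read(6)): returned 'RMBJ0U', offset=6
After 2 (tell()): offset=6
After 3 (seek(-4, END)): offset=23
After 4 (read(8)): returned 'ZNRQ', offset=27
After 5 (tell()): offset=27
After 6 (read(4)): returned '', offset=27
After 7 (seek(-1, END)): offset=26
After 8 (read(6)): returned 'Q', offset=27
After 9 (read(7)): returned '', offset=27
After 10 (seek(+4, CUR)): offset=27

Answer: RMBJ0U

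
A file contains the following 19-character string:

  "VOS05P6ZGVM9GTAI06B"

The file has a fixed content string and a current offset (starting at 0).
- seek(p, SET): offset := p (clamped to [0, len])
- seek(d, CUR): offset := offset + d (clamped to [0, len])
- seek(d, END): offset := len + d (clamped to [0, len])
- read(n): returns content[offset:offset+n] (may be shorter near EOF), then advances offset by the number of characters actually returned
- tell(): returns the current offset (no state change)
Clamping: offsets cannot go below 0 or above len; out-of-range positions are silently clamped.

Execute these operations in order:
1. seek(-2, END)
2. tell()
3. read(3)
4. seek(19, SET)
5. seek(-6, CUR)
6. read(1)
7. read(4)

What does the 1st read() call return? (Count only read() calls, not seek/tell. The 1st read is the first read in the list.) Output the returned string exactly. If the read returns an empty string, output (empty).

After 1 (seek(-2, END)): offset=17
After 2 (tell()): offset=17
After 3 (read(3)): returned '6B', offset=19
After 4 (seek(19, SET)): offset=19
After 5 (seek(-6, CUR)): offset=13
After 6 (read(1)): returned 'T', offset=14
After 7 (read(4)): returned 'AI06', offset=18

Answer: 6B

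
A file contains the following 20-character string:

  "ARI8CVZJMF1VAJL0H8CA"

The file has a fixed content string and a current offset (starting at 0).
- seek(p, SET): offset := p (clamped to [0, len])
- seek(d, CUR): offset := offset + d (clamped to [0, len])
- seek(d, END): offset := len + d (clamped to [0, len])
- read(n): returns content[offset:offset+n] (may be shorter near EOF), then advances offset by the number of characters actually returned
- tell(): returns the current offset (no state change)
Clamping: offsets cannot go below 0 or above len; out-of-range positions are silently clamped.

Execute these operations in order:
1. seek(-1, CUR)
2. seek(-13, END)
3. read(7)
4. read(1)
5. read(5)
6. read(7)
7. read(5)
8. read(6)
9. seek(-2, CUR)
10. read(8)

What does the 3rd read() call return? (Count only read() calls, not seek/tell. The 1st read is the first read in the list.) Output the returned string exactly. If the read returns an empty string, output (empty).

Answer: 0H8CA

Derivation:
After 1 (seek(-1, CUR)): offset=0
After 2 (seek(-13, END)): offset=7
After 3 (read(7)): returned 'JMF1VAJ', offset=14
After 4 (read(1)): returned 'L', offset=15
After 5 (read(5)): returned '0H8CA', offset=20
After 6 (read(7)): returned '', offset=20
After 7 (read(5)): returned '', offset=20
After 8 (read(6)): returned '', offset=20
After 9 (seek(-2, CUR)): offset=18
After 10 (read(8)): returned 'CA', offset=20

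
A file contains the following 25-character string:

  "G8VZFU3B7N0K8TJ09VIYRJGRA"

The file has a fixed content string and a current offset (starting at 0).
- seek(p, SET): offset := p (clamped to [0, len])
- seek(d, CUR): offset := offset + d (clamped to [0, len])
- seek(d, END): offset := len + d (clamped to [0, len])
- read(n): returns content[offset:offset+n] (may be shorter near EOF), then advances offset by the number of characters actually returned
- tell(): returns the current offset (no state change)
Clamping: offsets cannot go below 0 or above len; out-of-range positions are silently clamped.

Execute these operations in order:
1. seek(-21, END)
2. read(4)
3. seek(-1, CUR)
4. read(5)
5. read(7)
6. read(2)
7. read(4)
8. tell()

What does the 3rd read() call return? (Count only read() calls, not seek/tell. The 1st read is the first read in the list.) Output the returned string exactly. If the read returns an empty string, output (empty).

Answer: 8TJ09VI

Derivation:
After 1 (seek(-21, END)): offset=4
After 2 (read(4)): returned 'FU3B', offset=8
After 3 (seek(-1, CUR)): offset=7
After 4 (read(5)): returned 'B7N0K', offset=12
After 5 (read(7)): returned '8TJ09VI', offset=19
After 6 (read(2)): returned 'YR', offset=21
After 7 (read(4)): returned 'JGRA', offset=25
After 8 (tell()): offset=25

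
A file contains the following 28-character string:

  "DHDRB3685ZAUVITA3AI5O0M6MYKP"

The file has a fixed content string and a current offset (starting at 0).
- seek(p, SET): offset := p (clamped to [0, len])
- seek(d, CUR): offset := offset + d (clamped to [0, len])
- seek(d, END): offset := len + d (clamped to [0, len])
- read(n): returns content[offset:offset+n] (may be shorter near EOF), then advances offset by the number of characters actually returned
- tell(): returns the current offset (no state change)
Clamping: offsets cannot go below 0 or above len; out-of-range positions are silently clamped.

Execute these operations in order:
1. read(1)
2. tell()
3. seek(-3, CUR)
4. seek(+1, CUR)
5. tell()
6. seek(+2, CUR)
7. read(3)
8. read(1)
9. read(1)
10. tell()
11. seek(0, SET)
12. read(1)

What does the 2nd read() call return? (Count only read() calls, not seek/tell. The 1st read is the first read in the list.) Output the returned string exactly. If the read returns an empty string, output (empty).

After 1 (read(1)): returned 'D', offset=1
After 2 (tell()): offset=1
After 3 (seek(-3, CUR)): offset=0
After 4 (seek(+1, CUR)): offset=1
After 5 (tell()): offset=1
After 6 (seek(+2, CUR)): offset=3
After 7 (read(3)): returned 'RB3', offset=6
After 8 (read(1)): returned '6', offset=7
After 9 (read(1)): returned '8', offset=8
After 10 (tell()): offset=8
After 11 (seek(0, SET)): offset=0
After 12 (read(1)): returned 'D', offset=1

Answer: RB3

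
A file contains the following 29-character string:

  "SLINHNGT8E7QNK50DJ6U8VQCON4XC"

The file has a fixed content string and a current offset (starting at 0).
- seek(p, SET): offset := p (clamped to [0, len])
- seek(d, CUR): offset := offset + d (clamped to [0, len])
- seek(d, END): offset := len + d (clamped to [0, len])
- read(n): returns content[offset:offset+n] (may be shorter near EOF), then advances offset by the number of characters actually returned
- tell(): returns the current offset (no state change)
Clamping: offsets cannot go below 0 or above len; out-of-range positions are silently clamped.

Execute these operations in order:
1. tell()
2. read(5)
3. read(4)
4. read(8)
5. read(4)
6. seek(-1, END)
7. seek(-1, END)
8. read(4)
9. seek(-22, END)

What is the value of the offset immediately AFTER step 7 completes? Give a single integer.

Answer: 28

Derivation:
After 1 (tell()): offset=0
After 2 (read(5)): returned 'SLINH', offset=5
After 3 (read(4)): returned 'NGT8', offset=9
After 4 (read(8)): returned 'E7QNK50D', offset=17
After 5 (read(4)): returned 'J6U8', offset=21
After 6 (seek(-1, END)): offset=28
After 7 (seek(-1, END)): offset=28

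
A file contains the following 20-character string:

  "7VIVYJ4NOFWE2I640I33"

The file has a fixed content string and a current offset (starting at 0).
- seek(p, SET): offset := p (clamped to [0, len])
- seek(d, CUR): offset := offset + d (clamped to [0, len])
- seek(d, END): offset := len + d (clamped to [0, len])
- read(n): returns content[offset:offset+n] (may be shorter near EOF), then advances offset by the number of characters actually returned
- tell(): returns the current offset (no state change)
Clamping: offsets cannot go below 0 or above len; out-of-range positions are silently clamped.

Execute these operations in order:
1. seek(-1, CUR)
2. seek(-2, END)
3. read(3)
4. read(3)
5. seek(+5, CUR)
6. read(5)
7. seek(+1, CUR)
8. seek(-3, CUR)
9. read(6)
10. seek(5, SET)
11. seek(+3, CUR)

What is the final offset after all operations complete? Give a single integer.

After 1 (seek(-1, CUR)): offset=0
After 2 (seek(-2, END)): offset=18
After 3 (read(3)): returned '33', offset=20
After 4 (read(3)): returned '', offset=20
After 5 (seek(+5, CUR)): offset=20
After 6 (read(5)): returned '', offset=20
After 7 (seek(+1, CUR)): offset=20
After 8 (seek(-3, CUR)): offset=17
After 9 (read(6)): returned 'I33', offset=20
After 10 (seek(5, SET)): offset=5
After 11 (seek(+3, CUR)): offset=8

Answer: 8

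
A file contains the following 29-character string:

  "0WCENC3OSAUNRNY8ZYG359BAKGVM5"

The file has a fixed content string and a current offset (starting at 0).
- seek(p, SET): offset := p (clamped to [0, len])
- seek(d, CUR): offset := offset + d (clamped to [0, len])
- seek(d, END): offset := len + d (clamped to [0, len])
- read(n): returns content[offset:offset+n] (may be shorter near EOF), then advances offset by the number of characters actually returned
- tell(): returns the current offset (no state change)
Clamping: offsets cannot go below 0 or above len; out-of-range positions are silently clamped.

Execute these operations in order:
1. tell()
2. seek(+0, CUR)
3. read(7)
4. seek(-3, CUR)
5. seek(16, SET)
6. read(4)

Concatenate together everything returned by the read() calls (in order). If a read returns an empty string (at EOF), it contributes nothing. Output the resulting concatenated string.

Answer: 0WCENC3ZYG3

Derivation:
After 1 (tell()): offset=0
After 2 (seek(+0, CUR)): offset=0
After 3 (read(7)): returned '0WCENC3', offset=7
After 4 (seek(-3, CUR)): offset=4
After 5 (seek(16, SET)): offset=16
After 6 (read(4)): returned 'ZYG3', offset=20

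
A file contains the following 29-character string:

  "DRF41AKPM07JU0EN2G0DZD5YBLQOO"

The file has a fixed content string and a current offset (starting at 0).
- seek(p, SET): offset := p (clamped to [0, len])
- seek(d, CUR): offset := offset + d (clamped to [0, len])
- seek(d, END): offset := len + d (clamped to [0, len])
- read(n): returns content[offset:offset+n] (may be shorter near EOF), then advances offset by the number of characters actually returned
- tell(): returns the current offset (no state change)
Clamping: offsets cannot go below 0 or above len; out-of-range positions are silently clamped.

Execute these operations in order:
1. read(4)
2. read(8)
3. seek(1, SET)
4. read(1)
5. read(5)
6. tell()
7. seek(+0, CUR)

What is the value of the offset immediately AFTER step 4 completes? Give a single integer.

Answer: 2

Derivation:
After 1 (read(4)): returned 'DRF4', offset=4
After 2 (read(8)): returned '1AKPM07J', offset=12
After 3 (seek(1, SET)): offset=1
After 4 (read(1)): returned 'R', offset=2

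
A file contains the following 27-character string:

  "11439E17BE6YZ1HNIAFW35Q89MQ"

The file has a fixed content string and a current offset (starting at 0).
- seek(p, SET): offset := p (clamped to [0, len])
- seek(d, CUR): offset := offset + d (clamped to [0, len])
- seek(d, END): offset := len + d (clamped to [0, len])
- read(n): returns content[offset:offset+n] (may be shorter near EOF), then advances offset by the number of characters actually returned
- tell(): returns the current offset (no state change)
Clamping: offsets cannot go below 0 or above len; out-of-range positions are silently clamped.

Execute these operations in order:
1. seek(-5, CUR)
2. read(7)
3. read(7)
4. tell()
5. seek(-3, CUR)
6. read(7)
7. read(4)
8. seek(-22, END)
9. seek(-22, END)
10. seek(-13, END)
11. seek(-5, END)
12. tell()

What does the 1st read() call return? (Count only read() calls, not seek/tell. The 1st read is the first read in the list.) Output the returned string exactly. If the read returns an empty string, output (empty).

Answer: 11439E1

Derivation:
After 1 (seek(-5, CUR)): offset=0
After 2 (read(7)): returned '11439E1', offset=7
After 3 (read(7)): returned '7BE6YZ1', offset=14
After 4 (tell()): offset=14
After 5 (seek(-3, CUR)): offset=11
After 6 (read(7)): returned 'YZ1HNIA', offset=18
After 7 (read(4)): returned 'FW35', offset=22
After 8 (seek(-22, END)): offset=5
After 9 (seek(-22, END)): offset=5
After 10 (seek(-13, END)): offset=14
After 11 (seek(-5, END)): offset=22
After 12 (tell()): offset=22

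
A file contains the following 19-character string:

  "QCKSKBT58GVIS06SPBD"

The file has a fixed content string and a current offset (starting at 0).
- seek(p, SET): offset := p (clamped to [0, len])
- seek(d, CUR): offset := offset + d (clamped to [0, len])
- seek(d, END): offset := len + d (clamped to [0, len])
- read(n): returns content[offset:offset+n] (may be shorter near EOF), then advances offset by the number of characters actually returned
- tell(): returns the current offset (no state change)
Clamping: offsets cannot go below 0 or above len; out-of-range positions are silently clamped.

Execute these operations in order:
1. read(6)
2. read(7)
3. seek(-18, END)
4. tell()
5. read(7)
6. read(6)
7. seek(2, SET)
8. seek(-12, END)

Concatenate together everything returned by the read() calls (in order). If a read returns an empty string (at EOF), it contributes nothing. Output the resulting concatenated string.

Answer: QCKSKBT58GVISCKSKBT58GVIS0

Derivation:
After 1 (read(6)): returned 'QCKSKB', offset=6
After 2 (read(7)): returned 'T58GVIS', offset=13
After 3 (seek(-18, END)): offset=1
After 4 (tell()): offset=1
After 5 (read(7)): returned 'CKSKBT5', offset=8
After 6 (read(6)): returned '8GVIS0', offset=14
After 7 (seek(2, SET)): offset=2
After 8 (seek(-12, END)): offset=7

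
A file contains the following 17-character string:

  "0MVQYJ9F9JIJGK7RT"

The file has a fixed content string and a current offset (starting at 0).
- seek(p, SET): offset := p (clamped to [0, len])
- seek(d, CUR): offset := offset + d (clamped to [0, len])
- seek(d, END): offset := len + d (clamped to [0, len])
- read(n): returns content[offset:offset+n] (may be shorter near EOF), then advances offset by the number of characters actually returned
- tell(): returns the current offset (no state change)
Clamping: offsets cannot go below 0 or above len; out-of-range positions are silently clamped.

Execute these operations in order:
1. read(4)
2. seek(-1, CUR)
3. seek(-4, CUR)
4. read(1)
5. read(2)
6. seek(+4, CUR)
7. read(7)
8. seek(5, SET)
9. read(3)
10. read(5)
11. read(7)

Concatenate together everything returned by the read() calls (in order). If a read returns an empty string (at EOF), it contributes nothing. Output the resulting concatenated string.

After 1 (read(4)): returned '0MVQ', offset=4
After 2 (seek(-1, CUR)): offset=3
After 3 (seek(-4, CUR)): offset=0
After 4 (read(1)): returned '0', offset=1
After 5 (read(2)): returned 'MV', offset=3
After 6 (seek(+4, CUR)): offset=7
After 7 (read(7)): returned 'F9JIJGK', offset=14
After 8 (seek(5, SET)): offset=5
After 9 (read(3)): returned 'J9F', offset=8
After 10 (read(5)): returned '9JIJG', offset=13
After 11 (read(7)): returned 'K7RT', offset=17

Answer: 0MVQ0MVF9JIJGKJ9F9JIJGK7RT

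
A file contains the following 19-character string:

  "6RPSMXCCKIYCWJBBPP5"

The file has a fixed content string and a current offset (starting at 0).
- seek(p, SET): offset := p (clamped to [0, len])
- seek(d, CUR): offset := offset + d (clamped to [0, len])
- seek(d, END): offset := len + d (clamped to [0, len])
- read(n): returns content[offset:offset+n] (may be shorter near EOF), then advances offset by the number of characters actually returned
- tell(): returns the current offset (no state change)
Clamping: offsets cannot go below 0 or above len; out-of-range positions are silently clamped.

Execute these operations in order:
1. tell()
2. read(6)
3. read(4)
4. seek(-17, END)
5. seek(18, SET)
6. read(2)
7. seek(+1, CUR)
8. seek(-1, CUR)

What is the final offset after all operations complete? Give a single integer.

Answer: 18

Derivation:
After 1 (tell()): offset=0
After 2 (read(6)): returned '6RPSMX', offset=6
After 3 (read(4)): returned 'CCKI', offset=10
After 4 (seek(-17, END)): offset=2
After 5 (seek(18, SET)): offset=18
After 6 (read(2)): returned '5', offset=19
After 7 (seek(+1, CUR)): offset=19
After 8 (seek(-1, CUR)): offset=18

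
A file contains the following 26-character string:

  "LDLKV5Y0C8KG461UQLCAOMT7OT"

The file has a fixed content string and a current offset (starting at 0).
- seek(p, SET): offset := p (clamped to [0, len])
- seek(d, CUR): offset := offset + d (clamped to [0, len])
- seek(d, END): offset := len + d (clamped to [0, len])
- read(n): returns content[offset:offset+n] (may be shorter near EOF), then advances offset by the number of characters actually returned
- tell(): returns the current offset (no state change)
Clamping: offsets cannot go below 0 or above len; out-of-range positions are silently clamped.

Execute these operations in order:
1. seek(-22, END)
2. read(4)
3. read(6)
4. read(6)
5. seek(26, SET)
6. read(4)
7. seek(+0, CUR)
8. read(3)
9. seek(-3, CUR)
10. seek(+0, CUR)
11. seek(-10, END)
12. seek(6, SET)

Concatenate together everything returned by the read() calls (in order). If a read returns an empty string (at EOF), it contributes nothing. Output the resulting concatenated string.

Answer: V5Y0C8KG461UQLCA

Derivation:
After 1 (seek(-22, END)): offset=4
After 2 (read(4)): returned 'V5Y0', offset=8
After 3 (read(6)): returned 'C8KG46', offset=14
After 4 (read(6)): returned '1UQLCA', offset=20
After 5 (seek(26, SET)): offset=26
After 6 (read(4)): returned '', offset=26
After 7 (seek(+0, CUR)): offset=26
After 8 (read(3)): returned '', offset=26
After 9 (seek(-3, CUR)): offset=23
After 10 (seek(+0, CUR)): offset=23
After 11 (seek(-10, END)): offset=16
After 12 (seek(6, SET)): offset=6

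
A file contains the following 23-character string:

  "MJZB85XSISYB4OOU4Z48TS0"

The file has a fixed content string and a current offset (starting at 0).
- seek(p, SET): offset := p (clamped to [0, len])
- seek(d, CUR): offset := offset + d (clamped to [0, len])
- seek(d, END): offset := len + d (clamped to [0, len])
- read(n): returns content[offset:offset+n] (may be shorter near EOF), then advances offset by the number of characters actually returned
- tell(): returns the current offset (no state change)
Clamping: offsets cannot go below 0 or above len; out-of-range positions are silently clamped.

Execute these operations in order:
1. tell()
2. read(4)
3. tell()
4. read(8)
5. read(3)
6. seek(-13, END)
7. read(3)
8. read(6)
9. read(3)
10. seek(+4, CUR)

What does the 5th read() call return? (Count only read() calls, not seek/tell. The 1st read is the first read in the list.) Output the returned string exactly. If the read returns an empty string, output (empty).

Answer: OOU4Z4

Derivation:
After 1 (tell()): offset=0
After 2 (read(4)): returned 'MJZB', offset=4
After 3 (tell()): offset=4
After 4 (read(8)): returned '85XSISYB', offset=12
After 5 (read(3)): returned '4OO', offset=15
After 6 (seek(-13, END)): offset=10
After 7 (read(3)): returned 'YB4', offset=13
After 8 (read(6)): returned 'OOU4Z4', offset=19
After 9 (read(3)): returned '8TS', offset=22
After 10 (seek(+4, CUR)): offset=23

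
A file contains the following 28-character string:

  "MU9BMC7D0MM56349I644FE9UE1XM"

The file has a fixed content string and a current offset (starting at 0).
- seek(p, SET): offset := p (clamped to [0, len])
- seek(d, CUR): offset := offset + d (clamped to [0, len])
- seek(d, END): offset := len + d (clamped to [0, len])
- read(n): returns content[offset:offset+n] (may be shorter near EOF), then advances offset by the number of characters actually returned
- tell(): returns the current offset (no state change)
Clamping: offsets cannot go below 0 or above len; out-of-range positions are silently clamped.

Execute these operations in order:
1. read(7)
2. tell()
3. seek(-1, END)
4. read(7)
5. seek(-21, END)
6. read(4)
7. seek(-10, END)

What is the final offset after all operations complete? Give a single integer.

After 1 (read(7)): returned 'MU9BMC7', offset=7
After 2 (tell()): offset=7
After 3 (seek(-1, END)): offset=27
After 4 (read(7)): returned 'M', offset=28
After 5 (seek(-21, END)): offset=7
After 6 (read(4)): returned 'D0MM', offset=11
After 7 (seek(-10, END)): offset=18

Answer: 18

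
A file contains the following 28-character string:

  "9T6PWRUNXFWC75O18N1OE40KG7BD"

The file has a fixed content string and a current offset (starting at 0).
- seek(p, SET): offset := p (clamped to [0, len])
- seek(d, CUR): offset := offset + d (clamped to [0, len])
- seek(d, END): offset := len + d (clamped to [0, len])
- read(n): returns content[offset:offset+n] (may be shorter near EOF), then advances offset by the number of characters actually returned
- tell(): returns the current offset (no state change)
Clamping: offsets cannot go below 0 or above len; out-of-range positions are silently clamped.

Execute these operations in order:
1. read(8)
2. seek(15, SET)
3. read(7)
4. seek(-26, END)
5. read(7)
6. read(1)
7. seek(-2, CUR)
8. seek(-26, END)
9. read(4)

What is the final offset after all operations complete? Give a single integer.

Answer: 6

Derivation:
After 1 (read(8)): returned '9T6PWRUN', offset=8
After 2 (seek(15, SET)): offset=15
After 3 (read(7)): returned '18N1OE4', offset=22
After 4 (seek(-26, END)): offset=2
After 5 (read(7)): returned '6PWRUNX', offset=9
After 6 (read(1)): returned 'F', offset=10
After 7 (seek(-2, CUR)): offset=8
After 8 (seek(-26, END)): offset=2
After 9 (read(4)): returned '6PWR', offset=6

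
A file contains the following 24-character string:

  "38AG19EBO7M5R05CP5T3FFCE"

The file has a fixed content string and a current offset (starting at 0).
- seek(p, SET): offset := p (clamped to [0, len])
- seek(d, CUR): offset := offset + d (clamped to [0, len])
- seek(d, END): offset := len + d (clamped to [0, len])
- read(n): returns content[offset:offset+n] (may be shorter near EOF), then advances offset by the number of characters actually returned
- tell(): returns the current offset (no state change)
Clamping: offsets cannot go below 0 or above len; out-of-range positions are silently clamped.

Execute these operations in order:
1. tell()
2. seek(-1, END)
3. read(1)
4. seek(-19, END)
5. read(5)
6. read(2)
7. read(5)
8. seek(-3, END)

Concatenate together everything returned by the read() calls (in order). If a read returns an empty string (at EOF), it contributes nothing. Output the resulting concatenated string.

Answer: E9EBO7M5R05CP

Derivation:
After 1 (tell()): offset=0
After 2 (seek(-1, END)): offset=23
After 3 (read(1)): returned 'E', offset=24
After 4 (seek(-19, END)): offset=5
After 5 (read(5)): returned '9EBO7', offset=10
After 6 (read(2)): returned 'M5', offset=12
After 7 (read(5)): returned 'R05CP', offset=17
After 8 (seek(-3, END)): offset=21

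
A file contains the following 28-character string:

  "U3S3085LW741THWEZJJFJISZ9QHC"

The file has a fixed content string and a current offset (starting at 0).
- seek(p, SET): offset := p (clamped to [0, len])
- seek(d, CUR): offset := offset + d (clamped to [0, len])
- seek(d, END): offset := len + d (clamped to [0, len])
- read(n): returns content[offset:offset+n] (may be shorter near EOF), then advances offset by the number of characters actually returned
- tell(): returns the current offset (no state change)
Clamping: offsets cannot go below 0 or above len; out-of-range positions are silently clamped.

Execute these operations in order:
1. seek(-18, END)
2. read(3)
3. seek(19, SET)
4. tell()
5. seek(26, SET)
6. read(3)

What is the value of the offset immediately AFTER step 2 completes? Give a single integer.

After 1 (seek(-18, END)): offset=10
After 2 (read(3)): returned '41T', offset=13

Answer: 13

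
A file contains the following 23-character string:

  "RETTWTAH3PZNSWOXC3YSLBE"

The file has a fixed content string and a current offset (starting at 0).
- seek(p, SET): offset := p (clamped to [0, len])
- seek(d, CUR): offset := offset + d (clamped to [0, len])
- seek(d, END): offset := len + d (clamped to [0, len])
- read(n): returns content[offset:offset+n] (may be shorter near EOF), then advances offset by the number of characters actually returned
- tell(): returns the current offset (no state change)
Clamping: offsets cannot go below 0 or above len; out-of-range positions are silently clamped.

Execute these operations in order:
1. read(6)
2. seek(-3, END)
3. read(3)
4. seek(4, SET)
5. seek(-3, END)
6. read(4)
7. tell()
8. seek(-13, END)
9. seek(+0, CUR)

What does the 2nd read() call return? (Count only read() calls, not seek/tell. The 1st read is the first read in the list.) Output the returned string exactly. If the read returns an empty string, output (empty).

After 1 (read(6)): returned 'RETTWT', offset=6
After 2 (seek(-3, END)): offset=20
After 3 (read(3)): returned 'LBE', offset=23
After 4 (seek(4, SET)): offset=4
After 5 (seek(-3, END)): offset=20
After 6 (read(4)): returned 'LBE', offset=23
After 7 (tell()): offset=23
After 8 (seek(-13, END)): offset=10
After 9 (seek(+0, CUR)): offset=10

Answer: LBE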